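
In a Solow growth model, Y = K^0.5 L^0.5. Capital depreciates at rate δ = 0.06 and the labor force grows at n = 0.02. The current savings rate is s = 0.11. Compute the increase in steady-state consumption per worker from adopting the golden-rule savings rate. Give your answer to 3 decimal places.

Δc ≈ 1.901

The effective depreciation rate is n + δ = 0.02 + 0.06 = 0.08.
Current steady state (s = 0.11): k* = (0.11/0.08)^(1/0.5) ≈ 1.8906, y* = 1.8906^0.5 ≈ 1.3750, c* = (1−0.11)·1.3750 ≈ 1.2237.
Setting f'(k) = n+δ gives 0.5·k^(0.5−1) = 0.08, hence k_gold = (0.5/0.08)^(1/0.5) ≈ 39.0625.
y_gold = 39.0625^0.5 ≈ 6.2500, c_gold = y_gold − 0.08·k_gold ≈ 3.1250.
Gain: Δc = 3.1250 − 1.2237 ≈ 1.9013.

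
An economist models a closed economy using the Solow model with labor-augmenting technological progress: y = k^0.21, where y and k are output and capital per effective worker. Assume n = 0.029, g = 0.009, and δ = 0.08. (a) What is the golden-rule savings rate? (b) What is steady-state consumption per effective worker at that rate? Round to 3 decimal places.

(a) s_gold = 0.210; (b) c_gold ≈ 0.921

The effective depreciation rate is n + g + δ = 0.029 + 0.009 + 0.08 = 0.118.
For Cobb-Douglas, s_gold equals capital's share: s_gold = 0.21.
At the golden rule the marginal product of capital equals n+g+δ: 0.21·k^(0.21−1) = 0.118. Solving, k_gold = (0.21/0.118)^(1/0.79) ≈ 2.0744.
y_gold = 2.0744^0.21 ≈ 1.1656; c_gold = (1−0.21)·y_gold ≈ 0.9208.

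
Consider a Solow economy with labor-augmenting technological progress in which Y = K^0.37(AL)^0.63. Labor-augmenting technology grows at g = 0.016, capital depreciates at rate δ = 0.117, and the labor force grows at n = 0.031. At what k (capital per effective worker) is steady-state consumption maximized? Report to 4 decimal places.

k_gold ≈ 3.6382

Break-even investment rate: n + g + δ = 0.031 + 0.016 + 0.117 = 0.164.
Setting f'(k) = n+g+δ gives 0.37·k^(0.37−1) = 0.164, hence k_gold = (0.37/0.164)^(1/0.63) ≈ 3.6382.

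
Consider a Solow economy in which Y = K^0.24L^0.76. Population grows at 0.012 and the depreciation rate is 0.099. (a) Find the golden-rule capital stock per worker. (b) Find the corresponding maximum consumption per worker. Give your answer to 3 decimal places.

Capital per worker breaks even when investment replaces (n + δ)·k; here n + δ = 0.111.
Maximizing c = f(k) − (n+δ)·k gives f'(k) = n+δ, i.e. 0.24·k^(0.24−1) = 0.111, so k_gold = (0.24/0.111)^(1/0.76) ≈ 2.7583.
y_gold = 2.7583^0.24 ≈ 1.2757; c_gold = y_gold − 0.111·k_gold ≈ 0.9695.

(a) k_gold ≈ 2.758; (b) c_gold ≈ 0.970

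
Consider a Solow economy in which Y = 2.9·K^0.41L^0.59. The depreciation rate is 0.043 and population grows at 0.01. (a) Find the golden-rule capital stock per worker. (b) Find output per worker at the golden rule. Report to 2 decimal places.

The effective depreciation rate is n + δ = 0.01 + 0.043 = 0.053.
Golden rule sets MPK = n+δ: 0.41·2.9·k^(0.41−1) = 0.053, so k_gold = (0.41·2.9/0.053)^(1/0.59) ≈ 194.8369.
y_gold = 2.9·194.8369^0.41 ≈ 25.1862.

(a) k_gold ≈ 194.84; (b) y_gold ≈ 25.19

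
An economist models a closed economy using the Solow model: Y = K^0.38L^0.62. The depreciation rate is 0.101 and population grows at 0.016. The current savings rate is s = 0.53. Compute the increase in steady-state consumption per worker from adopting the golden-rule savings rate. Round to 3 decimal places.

Δc ≈ 0.090

Capital per worker breaks even when investment replaces (n + δ)·k; here n + δ = 0.117.
Current steady state (s = 0.53): k* = (0.53/0.117)^(1/0.62) ≈ 11.4343, y* = 11.4343^0.38 ≈ 2.5242, c* = (1−0.53)·2.5242 ≈ 1.1864.
Setting f'(k) = n+δ gives 0.38·k^(0.38−1) = 0.117, hence k_gold = (0.38/0.117)^(1/0.62) ≈ 6.6859.
y_gold = 6.6859^0.38 ≈ 2.0585, c_gold = y_gold − 0.117·k_gold ≈ 1.2763.
Gain: Δc = 1.2763 − 1.1864 ≈ 0.0899.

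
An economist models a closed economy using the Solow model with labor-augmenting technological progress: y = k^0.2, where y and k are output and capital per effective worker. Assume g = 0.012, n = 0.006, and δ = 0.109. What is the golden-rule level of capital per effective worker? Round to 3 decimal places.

n + g + δ = 0.006 + 0.012 + 0.109 = 0.127.
At the golden rule the marginal product of capital equals n+g+δ: 0.2·k^(0.2−1) = 0.127. Solving, k_gold = (0.2/0.127)^(1/0.8) ≈ 1.7641.

k_gold ≈ 1.764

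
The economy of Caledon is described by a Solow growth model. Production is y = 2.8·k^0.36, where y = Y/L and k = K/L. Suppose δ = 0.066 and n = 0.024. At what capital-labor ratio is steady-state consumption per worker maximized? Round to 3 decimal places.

k_gold ≈ 43.592

The effective depreciation rate is n + δ = 0.024 + 0.066 = 0.09.
At the golden rule the marginal product of capital equals n+δ: 0.36·2.8·k^(0.36−1) = 0.09. Solving, k_gold = (0.36·2.8/0.09)^(1/0.64) ≈ 43.5916.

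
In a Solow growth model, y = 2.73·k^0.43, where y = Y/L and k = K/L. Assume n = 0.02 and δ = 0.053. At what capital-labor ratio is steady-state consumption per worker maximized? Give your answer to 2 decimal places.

k_gold ≈ 130.72

Capital per worker breaks even when investment replaces (n + δ)·k; here n + δ = 0.073.
Maximizing c = f(k) − (n+δ)·k gives f'(k) = n+δ, i.e. 0.43·2.73·k^(0.43−1) = 0.073, so k_gold = (0.43·2.73/0.073)^(1/0.57) ≈ 130.7165.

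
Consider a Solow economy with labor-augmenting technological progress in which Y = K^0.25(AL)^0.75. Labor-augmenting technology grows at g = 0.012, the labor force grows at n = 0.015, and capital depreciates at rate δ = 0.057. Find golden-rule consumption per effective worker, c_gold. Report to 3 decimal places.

c_gold ≈ 1.079

n + g + δ = 0.015 + 0.012 + 0.057 = 0.084.
Maximizing c = f(k) − (n+g+δ)·k gives f'(k) = n+g+δ, i.e. 0.25·k^(0.25−1) = 0.084, so k_gold = (0.25/0.084)^(1/0.75) ≈ 4.2810.
y_gold = 4.2810^0.25 ≈ 1.4384.
c_gold = y_gold − (n+g+δ)·k_gold = 1.4384 − 0.084·4.2810 ≈ 1.0788.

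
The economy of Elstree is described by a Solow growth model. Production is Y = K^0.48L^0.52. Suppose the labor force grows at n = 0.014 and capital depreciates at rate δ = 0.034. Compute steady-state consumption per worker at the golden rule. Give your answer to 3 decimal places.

Capital per worker breaks even when investment replaces (n + δ)·k; here n + δ = 0.048.
At the golden rule the marginal product of capital equals n+δ: 0.48·k^(0.48−1) = 0.048. Solving, k_gold = (0.48/0.048)^(1/0.52) ≈ 83.7678.
y_gold = 83.7678^0.48 ≈ 8.3768.
c_gold = y_gold − (n+δ)·k_gold = 8.3768 − 0.048·83.7678 ≈ 4.3559.

c_gold ≈ 4.356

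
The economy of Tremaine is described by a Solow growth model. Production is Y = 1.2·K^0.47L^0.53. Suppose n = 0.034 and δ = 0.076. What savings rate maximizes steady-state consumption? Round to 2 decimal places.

s_gold = 0.47

Capital per worker breaks even when investment replaces (n + δ)·k; here n + δ = 0.11.
At the golden rule MPK = n+δ, and in any Cobb-Douglas steady state s = (n+δ)·k/y = MPK·k/y = capital's share 0.47.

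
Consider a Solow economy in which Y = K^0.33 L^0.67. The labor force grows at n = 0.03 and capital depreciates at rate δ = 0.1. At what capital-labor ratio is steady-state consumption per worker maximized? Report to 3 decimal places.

k_gold ≈ 4.016

Capital per worker breaks even when investment replaces (n + δ)·k; here n + δ = 0.13.
Golden rule sets MPK = n+δ: 0.33·k^(0.33−1) = 0.13, so k_gold = (0.33/0.13)^(1/0.67) ≈ 4.0164.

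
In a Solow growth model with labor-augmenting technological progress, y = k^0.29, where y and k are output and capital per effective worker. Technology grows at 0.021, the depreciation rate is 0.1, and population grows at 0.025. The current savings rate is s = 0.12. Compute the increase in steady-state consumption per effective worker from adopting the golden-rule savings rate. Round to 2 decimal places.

n + g + δ = 0.025 + 0.021 + 0.1 = 0.146.
Current steady state (s = 0.12): k* = (0.12/0.146)^(1/0.71) ≈ 0.7586, y* = 0.7586^0.29 ≈ 0.9230, c* = (1−0.12)·0.9230 ≈ 0.8123.
At the golden rule the marginal product of capital equals n+g+δ: 0.29·k^(0.29−1) = 0.146. Solving, k_gold = (0.29/0.146)^(1/0.71) ≈ 2.6289.
y_gold = 2.6289^0.29 ≈ 1.3235, c_gold = y_gold − 0.146·k_gold ≈ 0.9397.
Gain: Δc = 0.9397 − 0.8123 ≈ 0.1275.

Δc ≈ 0.13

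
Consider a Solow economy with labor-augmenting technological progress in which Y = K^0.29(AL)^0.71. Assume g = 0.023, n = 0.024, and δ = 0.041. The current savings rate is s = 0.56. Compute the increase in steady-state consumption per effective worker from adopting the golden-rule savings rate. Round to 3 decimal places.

Capital per effective worker breaks even when investment replaces (n + g + δ)·k; here n + g + δ = 0.088.
Current steady state (s = 0.56): k* = (0.56/0.088)^(1/0.71) ≈ 13.5513, y* = 13.5513^0.29 ≈ 2.1295, c* = (1−0.56)·2.1295 ≈ 0.9370.
Setting f'(k) = n+g+δ gives 0.29·k^(0.29−1) = 0.088, hence k_gold = (0.29/0.088)^(1/0.71) ≈ 5.3636.
y_gold = 5.3636^0.29 ≈ 1.6276, c_gold = y_gold − 0.088·k_gold ≈ 1.1556.
Gain: Δc = 1.1556 − 0.9370 ≈ 0.2186.

Δc ≈ 0.219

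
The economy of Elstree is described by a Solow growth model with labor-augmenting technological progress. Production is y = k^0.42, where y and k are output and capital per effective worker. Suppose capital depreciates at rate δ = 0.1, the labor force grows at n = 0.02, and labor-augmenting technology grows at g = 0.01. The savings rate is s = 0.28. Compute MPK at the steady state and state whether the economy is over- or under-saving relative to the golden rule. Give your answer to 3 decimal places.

n + g + δ = 0.02 + 0.01 + 0.1 = 0.13.
Steady-state k*: s·k^0.42 = 0.13·k gives k* = (0.28/0.13)^(1/0.58) ≈ 3.7541.
MPK = 0.42·3.7541^(-0.58) ≈ 0.1950.
MPK > n+g+δ = 0.13, so the economy is dynamically efficient (under-saving).

under-saving; MPK ≈ 0.195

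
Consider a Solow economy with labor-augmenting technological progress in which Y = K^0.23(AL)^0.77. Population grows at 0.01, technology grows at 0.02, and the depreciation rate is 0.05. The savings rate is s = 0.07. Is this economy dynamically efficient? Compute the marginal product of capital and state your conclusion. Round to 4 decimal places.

n + g + δ = 0.01 + 0.02 + 0.05 = 0.08.
Steady-state k*: s·k^0.23 = 0.08·k gives k* = (0.07/0.08)^(1/0.77) ≈ 0.8408.
MPK = 0.23·0.8408^(-0.77) ≈ 0.2629.
MPK > n+g+δ = 0.08, so the economy is dynamically efficient (under-saving).

dynamically efficient; MPK ≈ 0.2629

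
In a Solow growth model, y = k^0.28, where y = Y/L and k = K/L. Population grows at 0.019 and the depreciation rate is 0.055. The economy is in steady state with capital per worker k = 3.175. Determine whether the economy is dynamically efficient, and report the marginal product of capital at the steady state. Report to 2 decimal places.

dynamically efficient; MPK ≈ 0.12

n + δ = 0.019 + 0.055 = 0.074.
MPK = 0.28·k^(0.28−1) = 0.28·3.175^(-0.72) ≈ 0.1219.
MPK > 0.074, so the economy is dynamically efficient (under-saving).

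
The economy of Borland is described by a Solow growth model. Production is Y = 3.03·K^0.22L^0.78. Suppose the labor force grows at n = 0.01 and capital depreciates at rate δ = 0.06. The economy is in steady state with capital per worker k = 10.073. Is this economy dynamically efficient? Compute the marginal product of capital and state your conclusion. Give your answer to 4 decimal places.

dynamically efficient; MPK ≈ 0.1100

The effective depreciation rate is n + δ = 0.01 + 0.06 = 0.07.
MPK = 0.22·3.03·k^(0.22−1) = 0.22·3.03·10.073^(-0.78) ≈ 0.1100.
MPK > 0.07, so the economy is dynamically efficient (under-saving).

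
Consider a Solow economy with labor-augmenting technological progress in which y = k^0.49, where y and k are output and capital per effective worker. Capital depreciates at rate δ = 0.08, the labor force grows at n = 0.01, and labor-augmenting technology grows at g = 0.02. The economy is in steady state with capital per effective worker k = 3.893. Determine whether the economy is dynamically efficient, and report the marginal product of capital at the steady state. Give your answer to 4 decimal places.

dynamically efficient; MPK ≈ 0.2450

The effective depreciation rate is n + g + δ = 0.01 + 0.02 + 0.08 = 0.11.
MPK = 0.49·k^(0.49−1) = 0.49·3.893^(-0.51) ≈ 0.2450.
MPK > 0.11, so the economy is dynamically efficient (under-saving).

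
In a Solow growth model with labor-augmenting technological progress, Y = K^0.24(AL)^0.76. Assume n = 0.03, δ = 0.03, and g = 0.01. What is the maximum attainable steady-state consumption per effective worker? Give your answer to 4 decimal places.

The effective depreciation rate is n + g + δ = 0.03 + 0.01 + 0.03 = 0.07.
Golden rule sets MPK = n+g+δ: 0.24·k^(0.24−1) = 0.07, so k_gold = (0.24/0.07)^(1/0.76) ≈ 5.0594.
y_gold = 5.0594^0.24 ≈ 1.4756.
c_gold = y_gold − (n+g+δ)·k_gold = 1.4756 − 0.07·5.0594 ≈ 1.1215.

c_gold ≈ 1.1215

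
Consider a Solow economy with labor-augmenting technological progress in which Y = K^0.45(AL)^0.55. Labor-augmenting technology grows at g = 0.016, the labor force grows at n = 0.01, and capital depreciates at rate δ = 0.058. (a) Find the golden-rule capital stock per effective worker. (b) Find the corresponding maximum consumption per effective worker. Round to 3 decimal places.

n + g + δ = 0.01 + 0.016 + 0.058 = 0.084.
Golden rule sets MPK = n+g+δ: 0.45·k^(0.45−1) = 0.084, so k_gold = (0.45/0.084)^(1/0.55) ≈ 21.1511.
y_gold = 21.1511^0.45 ≈ 3.9482; c_gold = y_gold − 0.084·k_gold ≈ 2.1715.

(a) k_gold ≈ 21.151; (b) c_gold ≈ 2.172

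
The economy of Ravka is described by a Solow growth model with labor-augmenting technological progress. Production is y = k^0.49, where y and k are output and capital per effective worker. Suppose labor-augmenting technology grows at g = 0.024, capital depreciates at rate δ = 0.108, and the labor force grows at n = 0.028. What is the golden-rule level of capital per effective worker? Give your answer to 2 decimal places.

Capital per effective worker breaks even when investment replaces (n + g + δ)·k; here n + g + δ = 0.16.
Maximizing c = f(k) − (n+g+δ)·k gives f'(k) = n+g+δ, i.e. 0.49·k^(0.49−1) = 0.16, so k_gold = (0.49/0.16)^(1/0.51) ≈ 8.9762.

k_gold ≈ 8.98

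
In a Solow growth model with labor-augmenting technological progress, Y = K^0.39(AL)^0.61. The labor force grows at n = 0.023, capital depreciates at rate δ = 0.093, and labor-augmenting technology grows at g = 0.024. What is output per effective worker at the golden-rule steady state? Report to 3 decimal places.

y_gold ≈ 1.925

n + g + δ = 0.023 + 0.024 + 0.093 = 0.14.
Golden rule sets MPK = n+g+δ: 0.39·k^(0.39−1) = 0.14, so k_gold = (0.39/0.14)^(1/0.61) ≈ 5.3630.
Output: y_gold = k_gold^0.39 = 5.3630^0.39 ≈ 1.9252.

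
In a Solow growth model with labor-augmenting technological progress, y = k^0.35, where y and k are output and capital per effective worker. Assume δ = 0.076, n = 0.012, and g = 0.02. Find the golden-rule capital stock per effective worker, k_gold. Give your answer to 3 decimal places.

k_gold ≈ 6.104

The effective depreciation rate is n + g + δ = 0.012 + 0.02 + 0.076 = 0.108.
Maximizing c = f(k) − (n+g+δ)·k gives f'(k) = n+g+δ, i.e. 0.35·k^(0.35−1) = 0.108, so k_gold = (0.35/0.108)^(1/0.65) ≈ 6.1039.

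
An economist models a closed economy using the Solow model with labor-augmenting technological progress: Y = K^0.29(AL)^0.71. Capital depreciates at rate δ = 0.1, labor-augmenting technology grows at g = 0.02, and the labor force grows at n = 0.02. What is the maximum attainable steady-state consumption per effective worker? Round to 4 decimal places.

n + g + δ = 0.02 + 0.02 + 0.1 = 0.14.
Golden rule sets MPK = n+g+δ: 0.29·k^(0.29−1) = 0.14, so k_gold = (0.29/0.14)^(1/0.71) ≈ 2.7890.
y_gold = 2.7890^0.29 ≈ 1.3464.
c_gold = y_gold − (n+g+δ)·k_gold = 1.3464 − 0.14·2.7890 ≈ 0.9560.

c_gold ≈ 0.9560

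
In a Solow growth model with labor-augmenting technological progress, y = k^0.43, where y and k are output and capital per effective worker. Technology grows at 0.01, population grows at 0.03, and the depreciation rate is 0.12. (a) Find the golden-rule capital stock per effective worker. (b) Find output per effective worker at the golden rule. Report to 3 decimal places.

Break-even investment rate: n + g + δ = 0.03 + 0.01 + 0.12 = 0.16.
Setting f'(k) = n+g+δ gives 0.43·k^(0.43−1) = 0.16, hence k_gold = (0.43/0.16)^(1/0.57) ≈ 5.6656.
y_gold = 5.6656^0.43 ≈ 2.1081.

(a) k_gold ≈ 5.666; (b) y_gold ≈ 2.108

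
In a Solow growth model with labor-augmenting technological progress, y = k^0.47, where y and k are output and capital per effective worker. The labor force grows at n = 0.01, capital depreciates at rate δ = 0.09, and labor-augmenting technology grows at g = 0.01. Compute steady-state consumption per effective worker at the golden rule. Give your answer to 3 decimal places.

The effective depreciation rate is n + g + δ = 0.01 + 0.01 + 0.09 = 0.11.
Setting f'(k) = n+g+δ gives 0.47·k^(0.47−1) = 0.11, hence k_gold = (0.47/0.11)^(1/0.53) ≈ 15.4885.
y_gold = 15.4885^0.47 ≈ 3.6250.
c_gold = y_gold − (n+g+δ)·k_gold = 3.6250 − 0.11·15.4885 ≈ 1.9212.

c_gold ≈ 1.921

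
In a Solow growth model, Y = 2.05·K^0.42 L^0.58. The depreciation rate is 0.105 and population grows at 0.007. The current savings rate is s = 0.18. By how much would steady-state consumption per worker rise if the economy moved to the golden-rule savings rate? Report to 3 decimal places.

Δc ≈ 1.221

n + δ = 0.007 + 0.105 = 0.112.
Current steady state (s = 0.18): k* = (0.18·2.05/0.112)^(1/0.58) ≈ 7.8122, y* = 2.05·7.8122^0.42 ≈ 4.8609, c* = (1−0.18)·4.8609 ≈ 3.9860.
Setting f'(k) = n+δ gives 0.42·2.05·k^(0.42−1) = 0.112, hence k_gold = (0.42·2.05/0.112)^(1/0.58) ≈ 33.6679.
y_gold = 2.05·33.6679^0.42 ≈ 8.9781, c_gold = y_gold − 0.112·k_gold ≈ 5.2073.
Gain: Δc = 5.2073 − 3.9860 ≈ 1.2213.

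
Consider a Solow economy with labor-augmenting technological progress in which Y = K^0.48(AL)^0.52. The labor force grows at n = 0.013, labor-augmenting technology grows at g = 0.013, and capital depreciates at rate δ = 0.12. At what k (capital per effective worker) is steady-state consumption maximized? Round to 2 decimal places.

n + g + δ = 0.013 + 0.013 + 0.12 = 0.146.
Golden rule sets MPK = n+g+δ: 0.48·k^(0.48−1) = 0.146, so k_gold = (0.48/0.146)^(1/0.52) ≈ 9.8632.

k_gold ≈ 9.86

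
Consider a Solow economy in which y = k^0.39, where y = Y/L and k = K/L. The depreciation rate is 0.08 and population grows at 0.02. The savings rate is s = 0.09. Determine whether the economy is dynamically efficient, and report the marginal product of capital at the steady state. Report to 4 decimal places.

dynamically efficient; MPK ≈ 0.4333

The effective depreciation rate is n + δ = 0.02 + 0.08 = 0.1.
Steady-state k*: s·k^0.39 = 0.1·k gives k* = (0.09/0.1)^(1/0.61) ≈ 0.8414.
MPK = 0.39·0.8414^(-0.61) ≈ 0.4333.
MPK > n+δ = 0.1, so the economy is dynamically efficient (under-saving).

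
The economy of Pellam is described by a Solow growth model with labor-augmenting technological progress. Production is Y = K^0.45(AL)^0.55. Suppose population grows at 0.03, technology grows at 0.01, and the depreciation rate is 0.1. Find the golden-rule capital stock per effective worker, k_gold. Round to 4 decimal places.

Capital per effective worker breaks even when investment replaces (n + g + δ)·k; here n + g + δ = 0.14.
Maximizing c = f(k) − (n+g+δ)·k gives f'(k) = n+g+δ, i.e. 0.45·k^(0.45−1) = 0.14, so k_gold = (0.45/0.14)^(1/0.55) ≈ 8.3555.

k_gold ≈ 8.3555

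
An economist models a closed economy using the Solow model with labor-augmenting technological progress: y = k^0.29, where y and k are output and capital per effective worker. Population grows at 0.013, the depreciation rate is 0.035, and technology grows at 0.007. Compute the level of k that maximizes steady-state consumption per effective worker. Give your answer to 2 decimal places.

k_gold ≈ 10.40

Capital per effective worker breaks even when investment replaces (n + g + δ)·k; here n + g + δ = 0.055.
Maximizing c = f(k) − (n+g+δ)·k gives f'(k) = n+g+δ, i.e. 0.29·k^(0.29−1) = 0.055, so k_gold = (0.29/0.055)^(1/0.71) ≈ 10.3980.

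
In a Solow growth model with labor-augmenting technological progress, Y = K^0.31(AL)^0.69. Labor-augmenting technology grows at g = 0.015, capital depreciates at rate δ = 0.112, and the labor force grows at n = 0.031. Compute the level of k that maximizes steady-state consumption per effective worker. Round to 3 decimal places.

k_gold ≈ 2.656

The effective depreciation rate is n + g + δ = 0.031 + 0.015 + 0.112 = 0.158.
Golden rule sets MPK = n+g+δ: 0.31·k^(0.31−1) = 0.158, so k_gold = (0.31/0.158)^(1/0.69) ≈ 2.6559.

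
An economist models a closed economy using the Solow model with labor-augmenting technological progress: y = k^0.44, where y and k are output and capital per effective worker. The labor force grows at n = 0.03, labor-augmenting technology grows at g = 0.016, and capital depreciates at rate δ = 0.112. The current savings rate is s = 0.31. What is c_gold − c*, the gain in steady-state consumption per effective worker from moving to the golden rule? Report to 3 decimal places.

n + g + δ = 0.03 + 0.016 + 0.112 = 0.158.
Current steady state (s = 0.31): k* = (0.31/0.158)^(1/0.56) ≈ 3.3319, y* = 3.3319^0.44 ≈ 1.6982, c* = (1−0.31)·1.6982 ≈ 1.1717.
Maximizing c = f(k) − (n+g+δ)·k gives f'(k) = n+g+δ, i.e. 0.44·k^(0.44−1) = 0.158, so k_gold = (0.44/0.158)^(1/0.56) ≈ 6.2270.
y_gold = 6.2270^0.44 ≈ 2.2361, c_gold = y_gold − 0.158·k_gold ≈ 1.2522.
Gain: Δc = 1.2522 − 1.1717 ≈ 0.0805.

Δc ≈ 0.080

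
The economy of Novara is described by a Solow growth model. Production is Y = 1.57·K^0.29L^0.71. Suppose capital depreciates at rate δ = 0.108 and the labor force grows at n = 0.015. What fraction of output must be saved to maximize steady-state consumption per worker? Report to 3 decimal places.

s_gold = 0.290

n + δ = 0.015 + 0.108 = 0.123.
At the golden rule MPK = n+δ, and in any Cobb-Douglas steady state s = (n+δ)·k/y = MPK·k/y = capital's share 0.29.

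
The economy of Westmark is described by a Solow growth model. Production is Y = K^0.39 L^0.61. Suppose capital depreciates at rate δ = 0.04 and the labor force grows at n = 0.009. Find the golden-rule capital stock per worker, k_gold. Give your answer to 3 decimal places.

k_gold ≈ 29.980

n + δ = 0.009 + 0.04 = 0.049.
Golden rule sets MPK = n+δ: 0.39·k^(0.39−1) = 0.049, so k_gold = (0.39/0.049)^(1/0.61) ≈ 29.9801.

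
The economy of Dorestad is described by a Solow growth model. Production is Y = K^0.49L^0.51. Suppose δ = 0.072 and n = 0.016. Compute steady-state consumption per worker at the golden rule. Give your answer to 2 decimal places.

The effective depreciation rate is n + δ = 0.016 + 0.072 = 0.088.
At the golden rule the marginal product of capital equals n+δ: 0.49·k^(0.49−1) = 0.088. Solving, k_gold = (0.49/0.088)^(1/0.51) ≈ 28.9857.
y_gold = 28.9857^0.49 ≈ 5.2056.
c_gold = y_gold − (n+δ)·k_gold = 5.2056 − 0.088·28.9857 ≈ 2.6548.

c_gold ≈ 2.65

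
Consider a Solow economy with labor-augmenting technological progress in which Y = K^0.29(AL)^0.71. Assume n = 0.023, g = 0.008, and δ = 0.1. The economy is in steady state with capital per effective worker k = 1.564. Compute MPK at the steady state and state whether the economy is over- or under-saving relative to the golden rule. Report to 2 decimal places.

under-saving; MPK ≈ 0.21

n + g + δ = 0.023 + 0.008 + 0.1 = 0.131.
MPK = 0.29·k^(0.29−1) = 0.29·1.564^(-0.71) ≈ 0.2111.
MPK > 0.131, so the economy is dynamically efficient (under-saving).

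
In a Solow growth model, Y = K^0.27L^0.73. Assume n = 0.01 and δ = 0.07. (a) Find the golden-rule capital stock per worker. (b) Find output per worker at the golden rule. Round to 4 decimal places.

(a) k_gold ≈ 5.2925; (b) y_gold ≈ 1.5682

n + δ = 0.01 + 0.07 = 0.08.
Maximizing c = f(k) − (n+δ)·k gives f'(k) = n+δ, i.e. 0.27·k^(0.27−1) = 0.08, so k_gold = (0.27/0.08)^(1/0.73) ≈ 5.2925.
y_gold = 5.2925^0.27 ≈ 1.5682.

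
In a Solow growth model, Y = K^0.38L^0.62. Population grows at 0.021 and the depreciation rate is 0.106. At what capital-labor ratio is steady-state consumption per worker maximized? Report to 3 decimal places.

n + δ = 0.021 + 0.106 = 0.127.
Maximizing c = f(k) − (n+δ)·k gives f'(k) = n+δ, i.e. 0.38·k^(0.38−1) = 0.127, so k_gold = (0.38/0.127)^(1/0.62) ≈ 5.8575.

k_gold ≈ 5.857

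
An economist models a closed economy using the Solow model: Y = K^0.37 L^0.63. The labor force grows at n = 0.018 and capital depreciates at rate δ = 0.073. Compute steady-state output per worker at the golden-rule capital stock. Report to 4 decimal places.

y_gold ≈ 2.2791

n + δ = 0.018 + 0.073 = 0.091.
Golden rule sets MPK = n+δ: 0.37·k^(0.37−1) = 0.091, so k_gold = (0.37/0.091)^(1/0.63) ≈ 9.2666.
Output: y_gold = k_gold^0.37 = 9.2666^0.37 ≈ 2.2791.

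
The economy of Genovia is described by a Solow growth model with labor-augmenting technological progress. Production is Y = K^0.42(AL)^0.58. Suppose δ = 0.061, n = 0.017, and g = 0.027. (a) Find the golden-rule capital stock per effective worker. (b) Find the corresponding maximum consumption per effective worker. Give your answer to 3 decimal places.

The effective depreciation rate is n + g + δ = 0.017 + 0.027 + 0.061 = 0.105.
Golden rule sets MPK = n+g+δ: 0.42·k^(0.42−1) = 0.105, so k_gold = (0.42/0.105)^(1/0.58) ≈ 10.9153.
y_gold = 10.9153^0.42 ≈ 2.7288; c_gold = y_gold − 0.105·k_gold ≈ 1.5827.

(a) k_gold ≈ 10.915; (b) c_gold ≈ 1.583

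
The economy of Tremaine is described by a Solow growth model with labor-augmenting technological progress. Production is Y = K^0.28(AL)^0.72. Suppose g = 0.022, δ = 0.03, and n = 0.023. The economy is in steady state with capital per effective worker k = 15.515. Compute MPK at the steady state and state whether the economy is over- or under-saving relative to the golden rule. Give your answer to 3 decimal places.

over-saving; MPK ≈ 0.039

Capital per effective worker breaks even when investment replaces (n + g + δ)·k; here n + g + δ = 0.075.
MPK = 0.28·k^(0.28−1) = 0.28·15.515^(-0.72) ≈ 0.0389.
MPK < 0.075, so the economy is dynamically inefficient (over-saving).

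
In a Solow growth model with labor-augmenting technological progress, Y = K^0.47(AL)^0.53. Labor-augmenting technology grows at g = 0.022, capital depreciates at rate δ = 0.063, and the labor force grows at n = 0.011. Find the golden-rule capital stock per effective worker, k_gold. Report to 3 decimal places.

k_gold ≈ 20.024

n + g + δ = 0.011 + 0.022 + 0.063 = 0.096.
Golden rule sets MPK = n+g+δ: 0.47·k^(0.47−1) = 0.096, so k_gold = (0.47/0.096)^(1/0.53) ≈ 20.0244.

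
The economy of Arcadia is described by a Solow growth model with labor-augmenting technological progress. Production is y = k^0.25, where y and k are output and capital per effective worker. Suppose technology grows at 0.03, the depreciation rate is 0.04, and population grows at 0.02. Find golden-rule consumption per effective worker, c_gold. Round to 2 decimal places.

c_gold ≈ 1.05

Break-even investment rate: n + g + δ = 0.02 + 0.03 + 0.04 = 0.09.
Golden rule sets MPK = n+g+δ: 0.25·k^(0.25−1) = 0.09, so k_gold = (0.25/0.09)^(1/0.75) ≈ 3.9048.
y_gold = 3.9048^0.25 ≈ 1.4057.
c_gold = y_gold − (n+g+δ)·k_gold = 1.4057 − 0.09·3.9048 ≈ 1.0543.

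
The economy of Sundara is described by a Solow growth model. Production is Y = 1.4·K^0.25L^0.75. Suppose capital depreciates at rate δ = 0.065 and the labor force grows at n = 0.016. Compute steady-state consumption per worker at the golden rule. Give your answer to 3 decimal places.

c_gold ≈ 1.710

n + δ = 0.016 + 0.065 = 0.081.
Maximizing c = f(k) − (n+δ)·k gives f'(k) = n+δ, i.e. 0.25·1.4·k^(0.25−1) = 0.081, so k_gold = (0.25·1.4/0.081)^(1/0.75) ≈ 7.0379.
y_gold = 1.4·7.0379^0.25 ≈ 2.2803.
c_gold = y_gold − (n+δ)·k_gold = 2.2803 − 0.081·7.0379 ≈ 1.7102.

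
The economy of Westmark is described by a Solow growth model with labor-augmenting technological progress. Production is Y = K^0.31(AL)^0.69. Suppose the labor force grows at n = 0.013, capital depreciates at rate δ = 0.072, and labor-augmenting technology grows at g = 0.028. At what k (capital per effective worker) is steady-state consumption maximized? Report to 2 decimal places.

k_gold ≈ 4.32

The effective depreciation rate is n + g + δ = 0.013 + 0.028 + 0.072 = 0.113.
Setting f'(k) = n+g+δ gives 0.31·k^(0.31−1) = 0.113, hence k_gold = (0.31/0.113)^(1/0.69) ≈ 4.3171.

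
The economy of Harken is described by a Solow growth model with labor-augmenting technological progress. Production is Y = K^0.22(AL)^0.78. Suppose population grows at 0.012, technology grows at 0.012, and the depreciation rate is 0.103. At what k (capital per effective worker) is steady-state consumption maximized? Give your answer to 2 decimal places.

k_gold ≈ 2.02

Break-even investment rate: n + g + δ = 0.012 + 0.012 + 0.103 = 0.127.
Setting f'(k) = n+g+δ gives 0.22·k^(0.22−1) = 0.127, hence k_gold = (0.22/0.127)^(1/0.78) ≈ 2.0227.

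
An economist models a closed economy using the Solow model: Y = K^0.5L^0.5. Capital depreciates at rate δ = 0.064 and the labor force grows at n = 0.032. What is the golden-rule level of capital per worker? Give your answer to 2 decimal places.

k_gold ≈ 27.13

Capital per worker breaks even when investment replaces (n + δ)·k; here n + δ = 0.096.
At the golden rule the marginal product of capital equals n+δ: 0.5·k^(0.5−1) = 0.096. Solving, k_gold = (0.5/0.096)^(1/0.5) ≈ 27.1267.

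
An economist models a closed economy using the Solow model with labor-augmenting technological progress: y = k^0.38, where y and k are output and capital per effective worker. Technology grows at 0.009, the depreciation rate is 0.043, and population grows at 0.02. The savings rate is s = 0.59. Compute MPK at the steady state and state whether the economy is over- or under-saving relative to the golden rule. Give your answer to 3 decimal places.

over-saving; MPK ≈ 0.046

Capital per effective worker breaks even when investment replaces (n + g + δ)·k; here n + g + δ = 0.072.
Steady-state k*: s·k^0.38 = 0.072·k gives k* = (0.59/0.072)^(1/0.62) ≈ 29.7453.
MPK = 0.38·29.7453^(-0.62) ≈ 0.0464.
MPK < n+g+δ = 0.072, so the economy is dynamically inefficient (over-saving).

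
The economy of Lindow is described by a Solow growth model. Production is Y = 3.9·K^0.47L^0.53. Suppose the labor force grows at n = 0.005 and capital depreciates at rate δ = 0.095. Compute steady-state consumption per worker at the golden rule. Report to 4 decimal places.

c_gold ≈ 27.2586

The effective depreciation rate is n + δ = 0.005 + 0.095 = 0.1.
Maximizing c = f(k) − (n+δ)·k gives f'(k) = n+δ, i.e. 0.47·3.9·k^(0.47−1) = 0.1, so k_gold = (0.47·3.9/0.1)^(1/0.53) ≈ 241.7271.
y_gold = 3.9·241.7271^0.47 ≈ 51.4313.
c_gold = y_gold − (n+δ)·k_gold = 51.4313 − 0.1·241.7271 ≈ 27.2586.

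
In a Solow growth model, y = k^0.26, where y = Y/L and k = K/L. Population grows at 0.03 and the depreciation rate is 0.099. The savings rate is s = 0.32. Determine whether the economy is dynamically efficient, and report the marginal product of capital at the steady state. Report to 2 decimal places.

dynamically inefficient; MPK ≈ 0.10

The effective depreciation rate is n + δ = 0.03 + 0.099 = 0.129.
Steady-state k*: s·k^0.26 = 0.129·k gives k* = (0.32/0.129)^(1/0.74) ≈ 3.4134.
MPK = 0.26·3.4134^(-0.74) ≈ 0.1048.
MPK < n+δ = 0.129, so the economy is dynamically inefficient (over-saving).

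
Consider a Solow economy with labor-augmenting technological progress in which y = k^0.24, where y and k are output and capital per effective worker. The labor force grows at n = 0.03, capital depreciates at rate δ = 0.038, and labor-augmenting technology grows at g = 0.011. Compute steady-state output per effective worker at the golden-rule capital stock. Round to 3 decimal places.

n + g + δ = 0.03 + 0.011 + 0.038 = 0.079.
Maximizing c = f(k) − (n+g+δ)·k gives f'(k) = n+g+δ, i.e. 0.24·k^(0.24−1) = 0.079, so k_gold = (0.24/0.079)^(1/0.76) ≈ 4.3150.
Output: y_gold = k_gold^0.24 = 4.3150^0.24 ≈ 1.4203.

y_gold ≈ 1.420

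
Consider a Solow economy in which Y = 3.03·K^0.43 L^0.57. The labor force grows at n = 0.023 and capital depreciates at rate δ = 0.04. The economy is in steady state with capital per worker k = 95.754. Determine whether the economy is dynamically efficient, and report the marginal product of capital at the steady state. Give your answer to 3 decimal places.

Capital per worker breaks even when investment replaces (n + δ)·k; here n + δ = 0.063.
MPK = 0.43·3.03·k^(0.43−1) = 0.43·3.03·95.754^(-0.57) ≈ 0.0968.
MPK > 0.063, so the economy is dynamically efficient (under-saving).

dynamically efficient; MPK ≈ 0.097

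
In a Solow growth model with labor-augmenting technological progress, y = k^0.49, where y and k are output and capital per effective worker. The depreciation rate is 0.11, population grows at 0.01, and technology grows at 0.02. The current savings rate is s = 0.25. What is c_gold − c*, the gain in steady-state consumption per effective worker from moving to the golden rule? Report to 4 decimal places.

The effective depreciation rate is n + g + δ = 0.01 + 0.02 + 0.11 = 0.14.
Current steady state (s = 0.25): k* = (0.25/0.14)^(1/0.51) ≈ 3.1171, y* = 3.1171^0.49 ≈ 1.7456, c* = (1−0.25)·1.7456 ≈ 1.3092.
At the golden rule the marginal product of capital equals n+g+δ: 0.49·k^(0.49−1) = 0.14. Solving, k_gold = (0.49/0.14)^(1/0.51) ≈ 11.6627.
y_gold = 11.6627^0.49 ≈ 3.3322, c_gold = y_gold − 0.14·k_gold ≈ 1.6994.
Gain: Δc = 1.6994 − 1.3092 ≈ 0.3902.

Δc ≈ 0.3902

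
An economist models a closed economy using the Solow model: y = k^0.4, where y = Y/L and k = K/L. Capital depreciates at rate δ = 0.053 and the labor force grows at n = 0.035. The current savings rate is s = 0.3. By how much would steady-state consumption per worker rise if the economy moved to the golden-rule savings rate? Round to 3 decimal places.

Capital per worker breaks even when investment replaces (n + δ)·k; here n + δ = 0.088.
Current steady state (s = 0.3): k* = (0.3/0.088)^(1/0.6) ≈ 7.7220, y* = 7.7220^0.4 ≈ 2.2651, c* = (1−0.3)·2.2651 ≈ 1.5856.
Golden rule sets MPK = n+δ: 0.4·k^(0.4−1) = 0.088, so k_gold = (0.4/0.088)^(1/0.6) ≈ 12.4727.
y_gold = 12.4727^0.4 ≈ 2.7440, c_gold = y_gold − 0.088·k_gold ≈ 1.6464.
Gain: Δc = 1.6464 − 1.5856 ≈ 0.0608.

Δc ≈ 0.061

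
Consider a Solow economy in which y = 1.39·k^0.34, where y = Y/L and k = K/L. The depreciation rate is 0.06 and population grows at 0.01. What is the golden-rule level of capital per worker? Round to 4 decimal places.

n + δ = 0.01 + 0.06 = 0.07.
Maximizing c = f(k) − (n+δ)·k gives f'(k) = n+δ, i.e. 0.34·1.39·k^(0.34−1) = 0.07, so k_gold = (0.34·1.39/0.07)^(1/0.66) ≈ 18.0576.

k_gold ≈ 18.0576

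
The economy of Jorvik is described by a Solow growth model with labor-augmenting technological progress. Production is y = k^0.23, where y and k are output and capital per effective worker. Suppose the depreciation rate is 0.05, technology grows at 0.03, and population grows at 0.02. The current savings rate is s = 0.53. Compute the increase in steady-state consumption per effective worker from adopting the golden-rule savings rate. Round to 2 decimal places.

The effective depreciation rate is n + g + δ = 0.02 + 0.03 + 0.05 = 0.1.
Current steady state (s = 0.53): k* = (0.53/0.1)^(1/0.77) ≈ 8.7220, y* = 8.7220^0.23 ≈ 1.6457, c* = (1−0.53)·1.6457 ≈ 0.7735.
Setting f'(k) = n+g+δ gives 0.23·k^(0.23−1) = 0.1, hence k_gold = (0.23/0.1)^(1/0.77) ≈ 2.9497.
y_gold = 2.9497^0.23 ≈ 1.2825, c_gold = y_gold − 0.1·k_gold ≈ 0.9875.
Gain: Δc = 0.9875 − 0.7735 ≈ 0.2140.

Δc ≈ 0.21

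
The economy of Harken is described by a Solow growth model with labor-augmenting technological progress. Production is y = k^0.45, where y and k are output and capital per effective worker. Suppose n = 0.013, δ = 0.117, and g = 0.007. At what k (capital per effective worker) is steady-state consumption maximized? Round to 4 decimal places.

k_gold ≈ 8.6911

Capital per effective worker breaks even when investment replaces (n + g + δ)·k; here n + g + δ = 0.137.
At the golden rule the marginal product of capital equals n+g+δ: 0.45·k^(0.45−1) = 0.137. Solving, k_gold = (0.45/0.137)^(1/0.55) ≈ 8.6911.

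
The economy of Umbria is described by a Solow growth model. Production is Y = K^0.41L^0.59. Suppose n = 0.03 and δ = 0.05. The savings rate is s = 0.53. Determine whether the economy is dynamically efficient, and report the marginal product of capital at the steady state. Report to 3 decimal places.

dynamically inefficient; MPK ≈ 0.062

The effective depreciation rate is n + δ = 0.03 + 0.05 = 0.08.
Steady-state k*: s·k^0.41 = 0.08·k gives k* = (0.53/0.08)^(1/0.59) ≈ 24.6513.
MPK = 0.41·24.6513^(-0.59) ≈ 0.0619.
MPK < n+δ = 0.08, so the economy is dynamically inefficient (over-saving).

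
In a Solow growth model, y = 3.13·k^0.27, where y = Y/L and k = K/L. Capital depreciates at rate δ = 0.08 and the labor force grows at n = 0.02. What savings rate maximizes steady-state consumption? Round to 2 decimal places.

s_gold = 0.27

Break-even investment rate: n + δ = 0.02 + 0.08 = 0.1.
At the golden rule MPK = n+δ, and in any Cobb-Douglas steady state s = (n+δ)·k/y = MPK·k/y = capital's share 0.27.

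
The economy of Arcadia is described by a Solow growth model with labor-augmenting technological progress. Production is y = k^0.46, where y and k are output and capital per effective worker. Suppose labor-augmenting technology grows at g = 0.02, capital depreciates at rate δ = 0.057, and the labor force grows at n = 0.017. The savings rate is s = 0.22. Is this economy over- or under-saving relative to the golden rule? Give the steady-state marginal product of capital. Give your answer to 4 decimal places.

under-saving; MPK ≈ 0.1965

Break-even investment rate: n + g + δ = 0.017 + 0.02 + 0.057 = 0.094.
Steady-state k*: s·k^0.46 = 0.094·k gives k* = (0.22/0.094)^(1/0.54) ≈ 4.8292.
MPK = 0.46·4.8292^(-0.54) ≈ 0.1965.
MPK > n+g+δ = 0.094, so the economy is dynamically efficient (under-saving).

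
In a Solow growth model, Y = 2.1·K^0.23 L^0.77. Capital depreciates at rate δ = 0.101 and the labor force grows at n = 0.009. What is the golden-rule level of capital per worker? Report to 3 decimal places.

k_gold ≈ 6.831

Break-even investment rate: n + δ = 0.009 + 0.101 = 0.11.
Golden rule sets MPK = n+δ: 0.23·2.1·k^(0.23−1) = 0.11, so k_gold = (0.23·2.1/0.11)^(1/0.77) ≈ 6.8310.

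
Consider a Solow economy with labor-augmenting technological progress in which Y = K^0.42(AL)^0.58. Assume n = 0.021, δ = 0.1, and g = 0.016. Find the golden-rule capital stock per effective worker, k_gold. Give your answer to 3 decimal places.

k_gold ≈ 6.900

Break-even investment rate: n + g + δ = 0.021 + 0.016 + 0.1 = 0.137.
Maximizing c = f(k) − (n+g+δ)·k gives f'(k) = n+g+δ, i.e. 0.42·k^(0.42−1) = 0.137, so k_gold = (0.42/0.137)^(1/0.58) ≈ 6.8999.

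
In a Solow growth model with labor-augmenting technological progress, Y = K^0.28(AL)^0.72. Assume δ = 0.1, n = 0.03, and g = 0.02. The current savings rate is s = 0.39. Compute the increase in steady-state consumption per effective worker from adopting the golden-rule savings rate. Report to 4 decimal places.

n + g + δ = 0.03 + 0.02 + 0.1 = 0.15.
Current steady state (s = 0.39): k* = (0.39/0.15)^(1/0.72) ≈ 3.7701, y* = 3.7701^0.28 ≈ 1.4500, c* = (1−0.39)·1.4500 ≈ 0.8845.
Setting f'(k) = n+g+δ gives 0.28·k^(0.28−1) = 0.15, hence k_gold = (0.28/0.15)^(1/0.72) ≈ 2.3795.
y_gold = 2.3795^0.28 ≈ 1.2747, c_gold = y_gold − 0.15·k_gold ≈ 0.9178.
Gain: Δc = 0.9178 − 0.8845 ≈ 0.0333.

Δc ≈ 0.0333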